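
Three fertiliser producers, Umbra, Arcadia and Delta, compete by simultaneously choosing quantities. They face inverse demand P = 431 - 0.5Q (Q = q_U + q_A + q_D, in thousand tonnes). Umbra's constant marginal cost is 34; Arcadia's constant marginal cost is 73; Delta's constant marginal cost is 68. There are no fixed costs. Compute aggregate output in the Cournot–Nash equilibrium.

559

Umbra's profit: π_U = (431 - 0.5Q)q_U - (34q_U). Setting ∂π_U/∂q_U = 0: 397 - q_U - (1/2)(q_A + q_D) = 0.
Arcadia's first-order condition: 358 - q_A - (1/2)(q_U + q_D) = 0.
Delta's profit: π_D = (431 - 0.5Q)q_D - (68q_D). Setting ∂π_D/∂q_D = 0: 363 - q_D - (1/2)(q_U + q_A) = 0.
Adding the 3 conditions: 1118 − Q − Q = 0, i.e. Q = 559.
Back-substituting: q_U = (397 − 559/2)/(1/2) = 235, q_A = (358 − 559/2)/(1/2) = 157, q_D = (363 − 559/2)/(1/2) = 167.
Total output Q = 235 + 157 + 167 = 559.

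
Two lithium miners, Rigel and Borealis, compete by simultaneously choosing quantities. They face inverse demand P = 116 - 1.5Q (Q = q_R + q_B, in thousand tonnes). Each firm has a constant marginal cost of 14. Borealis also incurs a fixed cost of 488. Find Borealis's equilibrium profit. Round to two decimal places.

A representative firm's profit is π_i = q_i(116 - 1.5Q) - 14q_i.
First-order condition (treating rivals' output as given): 102 - 3q_i - (3/2)q_j = 0.
By symmetry each firm produces the same amount; substituting q_j = q_i yields q_i = 102/(9/2) = 68/3.
Price P = 116 - (3/2)·(136/3) = 48.
Borealis's profit: (48 - 14)·(68/3) - 488 = 848/3.

282.67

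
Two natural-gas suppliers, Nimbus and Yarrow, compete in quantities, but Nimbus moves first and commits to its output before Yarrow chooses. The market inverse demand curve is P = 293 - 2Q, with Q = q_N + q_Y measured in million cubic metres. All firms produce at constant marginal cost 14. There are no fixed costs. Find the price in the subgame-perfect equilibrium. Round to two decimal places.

83.75

Solve by backward induction. Given q_N, the follower Yarrow maximises π_Y = (293 - 2q_N - 2q_Y)q_Y - 14q_Y.
Setting the follower's marginal profit to zero, 279 - 2q_N - 4q_Y = 0, i.e. q_Y = (279 - 2q_N)/4.
The leader anticipates this reaction. Substituting into P = 293 - 2Q gives P = 307/2 - q_N, so π_N = (307/2 - q_N)q_N - 14q_N.
The leader's first-order condition 279/2 - 2q_N = 0 yields q_N = 279/4.
Then q_Y = (279 - 2·(279/4))/4 = 279/8.
Total output Q = 837/8, so price P = 293 - 2·(837/8) = 335/4.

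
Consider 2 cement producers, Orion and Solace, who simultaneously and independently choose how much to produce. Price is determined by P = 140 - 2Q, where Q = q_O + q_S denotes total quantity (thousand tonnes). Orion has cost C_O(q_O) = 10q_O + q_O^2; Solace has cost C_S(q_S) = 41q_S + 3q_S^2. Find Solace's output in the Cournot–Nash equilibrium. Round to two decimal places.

5.96

Orion's profit: π_O = (140 - 2Q)q_O - (10q_O + q_O²). Setting ∂π_O/∂q_O = 0: 130 - 6q_O - 2(q_S) = 0.
Solace's first-order condition: 99 - 10q_S - 2(q_O) = 0.
Rearranging gives the reaction functions q_O = (130 - 2q_S)/6 and q_S = (99 - 2q_O)/10.
Solving the pair: q_O = 551/28, q_S = 167/28.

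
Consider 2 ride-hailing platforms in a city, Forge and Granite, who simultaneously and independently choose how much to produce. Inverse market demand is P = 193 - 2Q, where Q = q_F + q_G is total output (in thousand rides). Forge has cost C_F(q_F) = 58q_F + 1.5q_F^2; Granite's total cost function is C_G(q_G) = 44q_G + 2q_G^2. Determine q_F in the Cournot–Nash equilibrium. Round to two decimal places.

Forge's profit: π_F = (193 - 2Q)q_F - (58q_F + (3/2)q_F²). Setting ∂π_F/∂q_F = 0: 135 - 7q_F - 2(q_G) = 0.
Granite's first-order condition: 149 - 8q_G - 2(q_F) = 0.
Best responses: q_F = (135 - 2q_G)/7, q_G = (149 - 2q_F)/8.
Solving the pair: q_F = 391/26, q_G = 773/52.

15.04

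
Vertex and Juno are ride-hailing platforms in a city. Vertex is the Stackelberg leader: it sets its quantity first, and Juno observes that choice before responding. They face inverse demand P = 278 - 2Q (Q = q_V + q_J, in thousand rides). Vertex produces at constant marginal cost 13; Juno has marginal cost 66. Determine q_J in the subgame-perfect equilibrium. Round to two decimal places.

13.25

Solve by backward induction. Given q_V, the follower Juno maximises π_J = (278 - 2q_V - 2q_J)q_J - 66q_J.
Follower FOC: 212 - 2q_V - 4q_J = 0, so q_J(q_V) = (212 - 2q_V)/4.
Vertex substitutes q_J(q_V) into its own profit: π_V = q_V(278 - 2q_V - (212 - 2q_V)/2) - 13q_V = (172 - q_V)q_V - 13q_V.
Maximising: ∂π_V/∂q_V = 159 - 2q_V = 0, giving q_V = 159/2.
Then q_J = (212 - 2·(159/2))/4 = 53/4.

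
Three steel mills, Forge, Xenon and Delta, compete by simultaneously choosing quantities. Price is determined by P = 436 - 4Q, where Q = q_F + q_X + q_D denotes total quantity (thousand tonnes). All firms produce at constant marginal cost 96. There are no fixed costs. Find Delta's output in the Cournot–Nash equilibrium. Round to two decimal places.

21.25

A representative firm's profit is π_i = q_i(436 - 4Q) - 96q_i.
Setting ∂π_i/∂q_i = 0 with rivals' quantities fixed: 340 - 8q_i - 4·Σ_{j≠i} q_j = 0.
With identical firms every q_j equals q_i, so Σ_{j≠i} q_j = 2q_i and 340 = 16q_i, giving q_i = 85/4.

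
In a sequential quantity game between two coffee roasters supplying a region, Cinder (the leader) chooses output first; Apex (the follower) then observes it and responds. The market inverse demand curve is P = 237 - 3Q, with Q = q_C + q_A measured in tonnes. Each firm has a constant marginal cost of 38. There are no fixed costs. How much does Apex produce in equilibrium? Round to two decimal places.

The follower Apex best-responds to any q_C: π_A = (237 - 3Q)q_A - 38q_A.
∂π_A/∂q_A = 199 - 3q_C - 6q_A = 0 gives the reaction function q_A = (199 - 3q_C)/6.
The leader anticipates this reaction. Substituting into P = 237 - 3Q gives P = 275/2 - (3/2)q_C, so π_C = (275/2 - (3/2)q_C)q_C - 38q_C.
Leader FOC: 199/2 - 3q_C = 0, so q_C = 199/6.
Then q_A = (199 - 3·(199/6))/6 = 199/12.

16.58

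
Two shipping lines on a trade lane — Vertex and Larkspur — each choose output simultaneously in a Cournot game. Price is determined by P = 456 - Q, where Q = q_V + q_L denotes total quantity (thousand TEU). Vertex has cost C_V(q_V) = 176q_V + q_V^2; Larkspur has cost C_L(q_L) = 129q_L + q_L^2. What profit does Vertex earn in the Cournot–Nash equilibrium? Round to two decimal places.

5589.77

Vertex's profit: π_V = (456 - Q)q_V - (176q_V + q_V²). Setting ∂π_V/∂q_V = 0: 280 - 4q_V - (q_L) = 0.
Larkspur's profit: π_L = (456 - Q)q_L - (129q_L + q_L²). Setting ∂π_L/∂q_L = 0: 327 - 4q_L - (q_V) = 0.
Rearranging gives the reaction functions q_V = (280 - q_L)/4 and q_L = (327 - q_V)/4.
Substituting one into the other gives q_V = 793/15 and q_L = 1028/15.
Price P = 456 - 607/5 = 1673/5.
Vertex's profit: (1673/5)·(793/15) - 176·(793/15) - (793/15)² = 5589.7689.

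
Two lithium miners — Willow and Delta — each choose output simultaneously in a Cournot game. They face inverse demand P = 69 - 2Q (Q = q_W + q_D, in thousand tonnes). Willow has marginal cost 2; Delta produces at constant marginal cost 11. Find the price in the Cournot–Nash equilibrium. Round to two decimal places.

27.33

Willow's profit: π_W = (69 - 2Q)q_W - (2q_W). Setting ∂π_W/∂q_W = 0: 67 - 4q_W - 2(q_D) = 0.
Delta's first-order condition: 58 - 4q_D - 2(q_W) = 0.
Best responses: q_W = (67 - 2q_D)/4, q_D = (58 - 2q_W)/4.
Solving the pair: q_W = 38/3, q_D = 49/6.
Total output Q = 125/6, so price P = 69 - 2·(125/6) = 82/3.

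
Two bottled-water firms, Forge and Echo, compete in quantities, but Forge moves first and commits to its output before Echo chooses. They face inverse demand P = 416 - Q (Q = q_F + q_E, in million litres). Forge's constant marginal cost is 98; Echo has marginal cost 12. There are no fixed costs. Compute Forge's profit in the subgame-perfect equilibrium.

Solve by backward induction. Given q_F, the follower Echo maximises π_E = (416 - q_F - q_E)q_E - 12q_E.
Follower FOC: 404 - q_F - 2q_E = 0, so q_E(q_F) = (404 - q_F)/2.
The leader anticipates this reaction. Substituting into P = 416 - Q gives P = 214 - (1/2)q_F, so π_F = (214 - (1/2)q_F)q_F - 98q_F.
The leader's first-order condition 116 - q_F = 0 yields q_F = 116.
Then q_E = (404 - 116)/2 = 144.
Price P = 416 - 260 = 156.
Forge's profit: (156 - 98)·116 = 6728.

6728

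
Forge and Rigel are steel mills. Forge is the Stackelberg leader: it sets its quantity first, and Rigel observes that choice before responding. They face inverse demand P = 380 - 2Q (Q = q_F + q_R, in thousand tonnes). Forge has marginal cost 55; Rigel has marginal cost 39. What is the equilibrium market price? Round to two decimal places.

132.25

The follower Rigel best-responds to any q_F: π_R = (380 - 2Q)q_R - 39q_R.
∂π_R/∂q_R = 341 - 2q_F - 4q_R = 0 gives the reaction function q_R = (341 - 2q_F)/4.
Forge substitutes q_R(q_F) into its own profit: π_F = q_F(380 - 2q_F - (341 - 2q_F)/2) - 55q_F = (419/2 - q_F)q_F - 55q_F.
Leader FOC: 309/2 - 2q_F = 0, so q_F = 309/4.
Then q_R = (341 - 2·(309/4))/4 = 373/8.
Total output Q = 991/8, so price P = 380 - 2·(991/8) = 529/4.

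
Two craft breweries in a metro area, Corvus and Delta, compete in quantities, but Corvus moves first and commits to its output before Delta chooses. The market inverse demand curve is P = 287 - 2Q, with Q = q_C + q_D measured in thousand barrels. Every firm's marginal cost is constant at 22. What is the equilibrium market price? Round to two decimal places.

88.25

The follower Delta best-responds to any q_C: π_D = (287 - 2Q)q_D - 22q_D.
Setting the follower's marginal profit to zero, 265 - 2q_C - 4q_D = 0, i.e. q_D = (265 - 2q_C)/4.
The leader anticipates this reaction. Substituting into P = 287 - 2Q gives P = 309/2 - q_C, so π_C = (309/2 - q_C)q_C - 22q_C.
The leader's first-order condition 265/2 - 2q_C = 0 yields q_C = 265/4.
Then q_D = (265 - 2·(265/4))/4 = 265/8.
Total output Q = 795/8, so price P = 287 - 2·(795/8) = 353/4.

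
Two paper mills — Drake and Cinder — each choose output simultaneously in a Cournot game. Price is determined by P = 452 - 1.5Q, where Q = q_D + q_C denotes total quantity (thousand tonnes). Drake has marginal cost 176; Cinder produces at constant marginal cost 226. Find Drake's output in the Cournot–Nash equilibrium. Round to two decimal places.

Drake's profit: π_D = (452 - 1.5Q)q_D - (176q_D). Setting ∂π_D/∂q_D = 0: 276 - 3q_D - (3/2)(q_C) = 0.
Cinder's first-order condition: 226 - 3q_C - (3/2)(q_D) = 0.
Rearranging gives the reaction functions q_D = (276 - (3/2)q_C)/3 and q_C = (226 - (3/2)q_D)/3.
Solving the pair: q_D = 652/9, q_C = 352/9.

72.44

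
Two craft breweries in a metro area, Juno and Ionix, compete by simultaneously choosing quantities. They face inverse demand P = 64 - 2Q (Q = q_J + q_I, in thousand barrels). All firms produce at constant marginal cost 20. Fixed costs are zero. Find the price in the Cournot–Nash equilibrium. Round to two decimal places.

34.67

A representative firm's profit is π_i = q_i(64 - 2Q) - 20q_i.
Setting ∂π_i/∂q_i = 0 with rivals' quantities fixed: 44 - 4q_i - 2q_j = 0.
With identical firms every q_j equals q_i, so q_j = q_i and 44 = 6q_i, giving q_i = 22/3.
Total output Q = 44/3, so price P = 64 - 2·(44/3) = 104/3.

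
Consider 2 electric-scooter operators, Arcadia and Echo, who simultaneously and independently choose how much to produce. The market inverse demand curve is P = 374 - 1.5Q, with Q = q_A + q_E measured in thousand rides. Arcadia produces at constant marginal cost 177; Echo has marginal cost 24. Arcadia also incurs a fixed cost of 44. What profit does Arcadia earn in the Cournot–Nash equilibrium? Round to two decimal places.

Arcadia's profit: π_A = (374 - 1.5Q)q_A - (177q_A). Setting ∂π_A/∂q_A = 0: 197 - 3q_A - (3/2)(q_E) = 0.
Echo's first-order condition: 350 - 3q_E - (3/2)(q_A) = 0.
Best responses: q_A = (197 - (3/2)q_E)/3, q_E = (350 - (3/2)q_A)/3.
Solving the pair: q_A = 88/9, q_E = 1006/9.
Price P = 374 - (3/2)·(1094/9) = 575/3.
Arcadia's profit: (575/3 - 177)·(88/9) - 44 = 99.4074.

99.41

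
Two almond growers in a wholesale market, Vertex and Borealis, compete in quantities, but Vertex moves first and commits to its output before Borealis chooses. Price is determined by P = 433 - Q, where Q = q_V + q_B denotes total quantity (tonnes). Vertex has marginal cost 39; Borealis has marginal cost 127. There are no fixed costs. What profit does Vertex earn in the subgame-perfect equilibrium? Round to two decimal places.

Solve by backward induction. Given q_V, the follower Borealis maximises π_B = (433 - q_V - q_B)q_B - 127q_B.
∂π_B/∂q_B = 306 - q_V - 2q_B = 0 gives the reaction function q_B = (306 - q_V)/2.
Vertex substitutes q_B(q_V) into its own profit: π_V = q_V(433 - q_V - (306 - q_V)/2) - 39q_V = (280 - (1/2)q_V)q_V - 39q_V.
Leader FOC: 241 - q_V = 0, so q_V = 241.
Then q_B = (306 - 241)/2 = 65/2.
Price P = 433 - 547/2 = 319/2.
Vertex's profit: (319/2 - 39)·241 = 29040.5000.

29040.50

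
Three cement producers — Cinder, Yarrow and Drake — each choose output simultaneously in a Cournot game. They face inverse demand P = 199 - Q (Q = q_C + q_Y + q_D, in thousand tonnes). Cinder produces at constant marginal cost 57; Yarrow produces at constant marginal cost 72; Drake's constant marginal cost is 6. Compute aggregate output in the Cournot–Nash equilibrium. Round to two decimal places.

115.50

Cinder's profit: π_C = (199 - Q)q_C - (57q_C). Setting ∂π_C/∂q_C = 0: 142 - 2q_C - (q_Y + q_D) = 0.
Yarrow's first-order condition: 127 - 2q_Y - (q_C + q_D) = 0.
Drake's profit: π_D = (199 - Q)q_D - (6q_D). Setting ∂π_D/∂q_D = 0: 193 - 2q_D - (q_C + q_Y) = 0.
Adding the 3 conditions: 462 − 2Q − 2Q = 0, i.e. Q = 231/2.
Back-substituting: q_C = (142 − 231/2) = 53/2, q_Y = (127 − 231/2) = 23/2, q_D = (193 − 231/2) = 155/2.
Total output Q = 53/2 + 23/2 + 155/2 = 231/2.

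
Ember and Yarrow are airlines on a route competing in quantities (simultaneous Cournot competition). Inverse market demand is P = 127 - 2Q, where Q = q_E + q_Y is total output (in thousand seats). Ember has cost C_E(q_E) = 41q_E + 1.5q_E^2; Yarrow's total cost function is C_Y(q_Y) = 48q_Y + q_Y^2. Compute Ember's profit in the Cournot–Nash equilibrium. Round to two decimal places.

310.65

Ember's profit: π_E = (127 - 2Q)q_E - (41q_E + (3/2)q_E²). Setting ∂π_E/∂q_E = 0: 86 - 7q_E - 2(q_Y) = 0.
Yarrow's first-order condition: 79 - 6q_Y - 2(q_E) = 0.
Rearranging gives the reaction functions q_E = (86 - 2q_Y)/7 and q_Y = (79 - 2q_E)/6.
Substituting one into the other gives q_E = 179/19 and q_Y = 381/38.
Price P = 127 - 2·(739/38) = 1674/19.
Ember's profit: (1674/19)·(179/19) - 41·(179/19) - (3/2)(179/19)² = 310.6468.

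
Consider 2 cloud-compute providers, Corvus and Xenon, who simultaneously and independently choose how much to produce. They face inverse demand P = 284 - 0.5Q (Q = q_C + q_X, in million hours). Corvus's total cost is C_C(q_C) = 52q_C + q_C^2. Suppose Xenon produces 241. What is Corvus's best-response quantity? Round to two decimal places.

With the rival's output fixed at 241, Corvus's profit is π_C = (284 - (1/2)·241 - (1/2)q_C)q_C - (52q_C + q_C²) = (327/2 - (1/2)q_C)q_C - (52q_C + q_C²).
∂π_C/∂q_C = 223/2 - 3q_C = 0, so q_C = 223/6.

37.17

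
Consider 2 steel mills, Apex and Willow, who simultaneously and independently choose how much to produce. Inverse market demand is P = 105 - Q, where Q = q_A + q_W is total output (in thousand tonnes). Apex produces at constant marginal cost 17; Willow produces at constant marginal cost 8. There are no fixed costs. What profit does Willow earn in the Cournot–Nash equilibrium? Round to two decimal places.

1248.44

Apex's profit: π_A = (105 - Q)q_A - (17q_A). Setting ∂π_A/∂q_A = 0: 88 - 2q_A - (q_W) = 0.
Willow's first-order condition: 97 - 2q_W - (q_A) = 0.
Best responses: q_A = (88 - q_W)/2, q_W = (97 - q_A)/2.
Solving the pair: q_A = 79/3, q_W = 106/3.
Price P = 105 - 185/3 = 130/3.
Willow's profit: (130/3 - 8)·(106/3) = 1248.4444.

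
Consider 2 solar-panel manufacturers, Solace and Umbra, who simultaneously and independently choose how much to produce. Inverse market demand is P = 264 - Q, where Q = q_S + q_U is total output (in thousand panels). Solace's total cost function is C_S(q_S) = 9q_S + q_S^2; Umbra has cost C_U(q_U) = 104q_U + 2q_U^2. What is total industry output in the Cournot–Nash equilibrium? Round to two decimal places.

Solace's profit: π_S = (264 - Q)q_S - (9q_S + q_S²). Setting ∂π_S/∂q_S = 0: 255 - 4q_S - (q_U) = 0.
Umbra's first-order condition: 160 - 6q_U - (q_S) = 0.
So q_S = (255 - q_U)/4 and q_U = (160 - q_S)/6.
Solving the pair: q_S = 1370/23, q_U = 385/23.
Total output Q = 1370/23 + 385/23 = 1755/23.

76.30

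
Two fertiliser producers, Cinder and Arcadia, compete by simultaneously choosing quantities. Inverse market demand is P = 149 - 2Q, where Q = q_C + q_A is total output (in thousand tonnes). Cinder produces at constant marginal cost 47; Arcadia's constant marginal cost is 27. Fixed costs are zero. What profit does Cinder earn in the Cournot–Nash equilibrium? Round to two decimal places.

373.56

Cinder's profit: π_C = (149 - 2Q)q_C - (47q_C). Setting ∂π_C/∂q_C = 0: 102 - 4q_C - 2(q_A) = 0.
Arcadia's first-order condition: 122 - 4q_A - 2(q_C) = 0.
Rearranging gives the reaction functions q_C = (102 - 2q_A)/4 and q_A = (122 - 2q_C)/4.
Substituting one into the other gives q_C = 41/3 and q_A = 71/3.
Price P = 149 - 2·(112/3) = 223/3.
Cinder's profit: (223/3 - 47)·(41/3) = 373.5556.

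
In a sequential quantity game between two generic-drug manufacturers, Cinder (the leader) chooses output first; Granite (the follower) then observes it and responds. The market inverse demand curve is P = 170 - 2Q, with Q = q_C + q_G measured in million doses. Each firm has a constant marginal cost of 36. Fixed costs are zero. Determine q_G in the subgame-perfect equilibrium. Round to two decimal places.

Solve by backward induction. Given q_C, the follower Granite maximises π_G = (170 - 2q_C - 2q_G)q_G - 36q_G.
Setting the follower's marginal profit to zero, 134 - 2q_C - 4q_G = 0, i.e. q_G = (134 - 2q_C)/4.
The leader anticipates this reaction. Substituting into P = 170 - 2Q gives P = 103 - q_C, so π_C = (103 - q_C)q_C - 36q_C.
Maximising: ∂π_C/∂q_C = 67 - 2q_C = 0, giving q_C = 67/2.
Then q_G = (134 - 2·(67/2))/4 = 67/4.

16.75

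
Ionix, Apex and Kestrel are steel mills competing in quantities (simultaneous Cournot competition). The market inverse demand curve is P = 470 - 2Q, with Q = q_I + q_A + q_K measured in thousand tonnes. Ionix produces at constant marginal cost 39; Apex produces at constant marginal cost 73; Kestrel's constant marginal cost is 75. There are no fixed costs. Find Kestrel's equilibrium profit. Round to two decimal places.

3982.78

Ionix's profit: π_I = (470 - 2Q)q_I - (39q_I). Setting ∂π_I/∂q_I = 0: 431 - 4q_I - 2(q_A + q_K) = 0.
Apex's first-order condition: 397 - 4q_A - 2(q_I + q_K) = 0.
Kestrel's first-order condition: 395 - 4q_K - 2(q_I + q_A) = 0.
Adding the 3 conditions: 1223 − 4Q − 4Q = 0, i.e. Q = 1223/8.
Back-substituting: q_I = (431 − 1223/4)/2 = 501/8, q_A = (397 − 1223/4)/2 = 365/8, q_K = (395 − 1223/4)/2 = 357/8.
Price P = 470 - 2·(1223/8) = 657/4.
Kestrel's profit: (657/4 - 75)·(357/8) = 3982.7813.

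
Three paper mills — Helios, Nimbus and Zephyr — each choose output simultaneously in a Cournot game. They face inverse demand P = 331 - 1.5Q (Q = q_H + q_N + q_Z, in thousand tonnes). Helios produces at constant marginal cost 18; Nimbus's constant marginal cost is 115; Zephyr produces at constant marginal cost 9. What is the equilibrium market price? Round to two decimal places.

118.25

Helios's profit: π_H = (331 - 1.5Q)q_H - (18q_H). Setting ∂π_H/∂q_H = 0: 313 - 3q_H - (3/2)(q_N + q_Z) = 0.
Nimbus's profit: π_N = (331 - 1.5Q)q_N - (115q_N). Setting ∂π_N/∂q_N = 0: 216 - 3q_N - (3/2)(q_H + q_Z) = 0.
Zephyr's profit: π_Z = (331 - 1.5Q)q_Z - (9q_Z). Setting ∂π_Z/∂q_Z = 0: 322 - 3q_Z - (3/2)(q_H + q_N) = 0.
Summing all 3 equations gives 851 − 6Q = 0, hence Q = 851/6.
Back-substituting: q_H = (313 − 851/4)/(3/2) = 401/6, q_N = (216 − 851/4)/(3/2) = 13/6, q_Z = (322 − 851/4)/(3/2) = 437/6.
Total output Q = 851/6, so price P = 331 - (3/2)·(851/6) = 473/4.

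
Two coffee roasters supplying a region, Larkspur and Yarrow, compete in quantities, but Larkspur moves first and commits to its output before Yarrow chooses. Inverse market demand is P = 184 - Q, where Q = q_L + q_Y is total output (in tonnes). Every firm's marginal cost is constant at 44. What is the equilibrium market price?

Solve by backward induction. Given q_L, the follower Yarrow maximises π_Y = (184 - q_L - q_Y)q_Y - 44q_Y.
Setting the follower's marginal profit to zero, 140 - q_L - 2q_Y = 0, i.e. q_Y = (140 - q_L)/2.
Larkspur substitutes q_Y(q_L) into its own profit: π_L = q_L(184 - q_L - (140 - q_L)/2) - 44q_L = (114 - (1/2)q_L)q_L - 44q_L.
Maximising: ∂π_L/∂q_L = 70 - q_L = 0, giving q_L = 70.
Then q_Y = (140 - 70)/2 = 35.
Total output Q = 105, so price P = 184 - 105 = 79.

79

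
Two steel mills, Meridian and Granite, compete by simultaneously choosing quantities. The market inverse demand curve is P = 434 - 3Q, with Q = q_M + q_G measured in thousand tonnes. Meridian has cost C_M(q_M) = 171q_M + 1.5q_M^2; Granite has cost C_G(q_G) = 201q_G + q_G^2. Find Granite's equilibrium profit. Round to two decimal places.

Meridian's profit: π_M = (434 - 3Q)q_M - (171q_M + (3/2)q_M²). Setting ∂π_M/∂q_M = 0: 263 - 9q_M - 3(q_G) = 0.
Granite's first-order condition: 233 - 8q_G - 3(q_M) = 0.
Rearranging gives the reaction functions q_M = (263 - 3q_G)/9 and q_G = (233 - 3q_M)/8.
Substituting one into the other gives q_M = 1405/63 and q_G = 436/21.
Price P = 434 - 3·43.0635 = 304.8095.
Granite's profit: 304.8095·(436/21) - 201·(436/21) - (436/21)² = 1724.2268.

1724.23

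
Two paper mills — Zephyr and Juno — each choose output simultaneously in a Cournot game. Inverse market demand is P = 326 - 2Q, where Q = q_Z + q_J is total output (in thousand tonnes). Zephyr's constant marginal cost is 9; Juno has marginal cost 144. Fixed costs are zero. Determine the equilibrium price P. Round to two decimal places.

Zephyr's profit: π_Z = (326 - 2Q)q_Z - (9q_Z). Setting ∂π_Z/∂q_Z = 0: 317 - 4q_Z - 2(q_J) = 0.
Juno's profit: π_J = (326 - 2Q)q_J - (144q_J). Setting ∂π_J/∂q_J = 0: 182 - 4q_J - 2(q_Z) = 0.
So q_Z = (317 - 2q_J)/4 and q_J = (182 - 2q_Z)/4.
Substituting one into the other gives q_Z = 226/3 and q_J = 47/6.
Total output Q = 499/6, so price P = 326 - 2·(499/6) = 479/3.

159.67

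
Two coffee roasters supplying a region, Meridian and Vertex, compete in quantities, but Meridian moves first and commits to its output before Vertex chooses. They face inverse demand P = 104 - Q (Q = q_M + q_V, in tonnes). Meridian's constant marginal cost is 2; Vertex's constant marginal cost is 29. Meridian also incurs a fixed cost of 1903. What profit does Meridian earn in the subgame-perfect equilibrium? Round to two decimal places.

177.13

The follower Vertex best-responds to any q_M: π_V = (104 - Q)q_V - 29q_V.
Setting the follower's marginal profit to zero, 75 - q_M - 2q_V = 0, i.e. q_V = (75 - q_M)/2.
Meridian substitutes q_V(q_M) into its own profit: π_M = q_M(104 - q_M - (75 - q_M)/2) - 2q_M = (133/2 - (1/2)q_M)q_M - 2q_M.
Leader FOC: 129/2 - q_M = 0, so q_M = 129/2.
Then q_V = (75 - 129/2)/2 = 21/4.
Price P = 104 - 279/4 = 137/4.
Meridian's profit: (137/4 - 2)·(129/2) - 1903 = 1417/8.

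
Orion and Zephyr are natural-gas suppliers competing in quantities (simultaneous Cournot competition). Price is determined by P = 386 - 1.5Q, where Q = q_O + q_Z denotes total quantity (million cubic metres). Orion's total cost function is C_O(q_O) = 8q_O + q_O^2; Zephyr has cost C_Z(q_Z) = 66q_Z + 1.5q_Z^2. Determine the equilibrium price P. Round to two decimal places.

233.51

Orion's profit: π_O = (386 - 1.5Q)q_O - (8q_O + q_O²). Setting ∂π_O/∂q_O = 0: 378 - 5q_O - (3/2)(q_Z) = 0.
Zephyr's first-order condition: 320 - 6q_Z - (3/2)(q_O) = 0.
Rearranging gives the reaction functions q_O = (378 - (3/2)q_Z)/5 and q_Z = (320 - (3/2)q_O)/6.
Solving the pair: q_O = 64.4324, q_Z = 37.2252.
Total output Q = 101.6577, so price P = 386 - (3/2)·101.6577 = 233.5135.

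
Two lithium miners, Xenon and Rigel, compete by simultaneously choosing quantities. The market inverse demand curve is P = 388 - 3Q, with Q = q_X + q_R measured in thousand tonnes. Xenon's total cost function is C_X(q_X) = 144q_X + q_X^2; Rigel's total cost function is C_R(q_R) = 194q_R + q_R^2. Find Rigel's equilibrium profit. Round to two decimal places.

Xenon's profit: π_X = (388 - 3Q)q_X - (144q_X + q_X²). Setting ∂π_X/∂q_X = 0: 244 - 8q_X - 3(q_R) = 0.
Rigel's first-order condition: 194 - 8q_R - 3(q_X) = 0.
Best responses: q_X = (244 - 3q_R)/8, q_R = (194 - 3q_X)/8.
Solving the pair: q_X = 274/11, q_R = 164/11.
Price P = 388 - 3·(438/11) = 268.5455.
Rigel's profit: 268.5455·(164/11) - 194·(164/11) - (164/11)² = 889.1240.

889.12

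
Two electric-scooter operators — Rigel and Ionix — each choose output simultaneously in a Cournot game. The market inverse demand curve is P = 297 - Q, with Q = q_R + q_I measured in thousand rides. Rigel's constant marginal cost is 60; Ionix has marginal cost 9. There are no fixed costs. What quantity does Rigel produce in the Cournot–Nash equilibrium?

62

Rigel's profit: π_R = (297 - Q)q_R - (60q_R). Setting ∂π_R/∂q_R = 0: 237 - 2q_R - (q_I) = 0.
Ionix's profit: π_I = (297 - Q)q_I - (9q_I). Setting ∂π_I/∂q_I = 0: 288 - 2q_I - (q_R) = 0.
Rearranging gives the reaction functions q_R = (237 - q_I)/2 and q_I = (288 - q_R)/2.
Solving the pair: q_R = 62, q_I = 113.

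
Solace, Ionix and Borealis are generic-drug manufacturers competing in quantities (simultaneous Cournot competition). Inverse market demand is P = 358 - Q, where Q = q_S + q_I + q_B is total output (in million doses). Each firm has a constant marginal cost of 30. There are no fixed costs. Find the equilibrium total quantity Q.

246

A representative firm's profit is π_i = q_i(358 - Q) - 30q_i.
First-order condition (treating rivals' output as given): 328 - 2q_i - Σ_{j≠i} q_j = 0.
With identical firms every q_j equals q_i, so Σ_{j≠i} q_j = 2q_i and 328 = 4q_i, giving q_i = 82.
Total output Q = 82 + 82 + 82 = 246.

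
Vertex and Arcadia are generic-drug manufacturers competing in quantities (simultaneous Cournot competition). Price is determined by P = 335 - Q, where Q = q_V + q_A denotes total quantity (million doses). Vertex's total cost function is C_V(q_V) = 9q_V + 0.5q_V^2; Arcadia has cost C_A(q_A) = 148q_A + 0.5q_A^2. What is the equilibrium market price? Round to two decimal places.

Vertex's profit: π_V = (335 - Q)q_V - (9q_V + (1/2)q_V²). Setting ∂π_V/∂q_V = 0: 326 - 3q_V - (q_A) = 0.
Arcadia's profit: π_A = (335 - Q)q_A - (148q_A + (1/2)q_A²). Setting ∂π_A/∂q_A = 0: 187 - 3q_A - (q_V) = 0.
Best responses: q_V = (326 - q_A)/3, q_A = (187 - q_V)/3.
Solving the pair: q_V = 791/8, q_A = 235/8.
Total output Q = 513/4, so price P = 335 - 513/4 = 827/4.

206.75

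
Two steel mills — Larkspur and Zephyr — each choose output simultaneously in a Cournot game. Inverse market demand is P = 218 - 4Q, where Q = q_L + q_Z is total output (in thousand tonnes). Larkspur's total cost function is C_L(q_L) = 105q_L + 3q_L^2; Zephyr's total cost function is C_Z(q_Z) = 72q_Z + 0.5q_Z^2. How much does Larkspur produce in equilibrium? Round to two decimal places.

Larkspur's profit: π_L = (218 - 4Q)q_L - (105q_L + 3q_L²). Setting ∂π_L/∂q_L = 0: 113 - 14q_L - 4(q_Z) = 0.
Zephyr's first-order condition: 146 - 9q_Z - 4(q_L) = 0.
So q_L = (113 - 4q_Z)/14 and q_Z = (146 - 4q_L)/9.
Substituting one into the other gives q_L = 433/110 and q_Z = 796/55.

3.94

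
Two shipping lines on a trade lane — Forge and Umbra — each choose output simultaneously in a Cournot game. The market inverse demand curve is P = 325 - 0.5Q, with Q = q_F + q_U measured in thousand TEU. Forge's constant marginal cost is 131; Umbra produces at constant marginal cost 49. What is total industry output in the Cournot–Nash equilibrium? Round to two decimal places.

313.33

Forge's profit: π_F = (325 - 0.5Q)q_F - (131q_F). Setting ∂π_F/∂q_F = 0: 194 - q_F - (1/2)(q_U) = 0.
Umbra's first-order condition: 276 - q_U - (1/2)(q_F) = 0.
So q_F = (194 - (1/2)q_U) and q_U = (276 - (1/2)q_F).
Solving the pair: q_F = 224/3, q_U = 716/3.
Total output Q = 224/3 + 716/3 = 940/3.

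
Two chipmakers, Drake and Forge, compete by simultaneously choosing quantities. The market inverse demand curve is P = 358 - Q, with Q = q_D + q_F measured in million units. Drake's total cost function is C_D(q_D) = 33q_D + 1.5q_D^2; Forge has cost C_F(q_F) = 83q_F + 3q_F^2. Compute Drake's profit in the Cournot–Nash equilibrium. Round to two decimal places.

8884.99

Drake's profit: π_D = (358 - Q)q_D - (33q_D + (3/2)q_D²). Setting ∂π_D/∂q_D = 0: 325 - 5q_D - (q_F) = 0.
Forge's profit: π_F = (358 - Q)q_F - (83q_F + 3q_F²). Setting ∂π_F/∂q_F = 0: 275 - 8q_F - (q_D) = 0.
Rearranging gives the reaction functions q_D = (325 - q_F)/5 and q_F = (275 - q_D)/8.
Solving the pair: q_D = 775/13, q_F = 350/13.
Price P = 358 - 1125/13 = 271.4615.
Drake's profit: 271.4615·(775/13) - 33·(775/13) - (3/2)(775/13)² = 8884.9852.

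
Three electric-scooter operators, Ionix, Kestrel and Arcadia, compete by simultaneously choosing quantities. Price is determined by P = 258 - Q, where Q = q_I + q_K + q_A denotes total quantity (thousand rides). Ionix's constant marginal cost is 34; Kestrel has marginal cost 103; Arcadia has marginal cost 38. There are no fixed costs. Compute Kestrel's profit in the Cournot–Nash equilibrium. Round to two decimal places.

27.56

Ionix's profit: π_I = (258 - Q)q_I - (34q_I). Setting ∂π_I/∂q_I = 0: 224 - 2q_I - (q_K + q_A) = 0.
Kestrel's profit: π_K = (258 - Q)q_K - (103q_K). Setting ∂π_K/∂q_K = 0: 155 - 2q_K - (q_I + q_A) = 0.
Arcadia's profit: π_A = (258 - Q)q_A - (38q_A). Setting ∂π_A/∂q_A = 0: 220 - 2q_A - (q_I + q_K) = 0.
Adding the 3 first-order conditions: 599 − 4Q = 0, so Q = 599/4.
Back-substituting: q_I = (224 − 599/4) = 297/4, q_K = (155 − 599/4) = 21/4, q_A = (220 − 599/4) = 281/4.
Price P = 258 - 599/4 = 433/4.
Kestrel's profit: (433/4 - 103)·(21/4) = 441/16.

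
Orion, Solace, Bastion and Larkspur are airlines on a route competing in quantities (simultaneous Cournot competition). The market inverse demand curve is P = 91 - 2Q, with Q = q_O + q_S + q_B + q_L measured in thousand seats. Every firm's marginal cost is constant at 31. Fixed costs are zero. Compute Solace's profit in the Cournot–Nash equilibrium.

72

Each firm earns π_i = (91 - 2Q)q_i - 31q_i.
Setting ∂π_i/∂q_i = 0 with rivals' quantities fixed: 60 - 4q_i - 2·Σ_{j≠i} q_j = 0.
By symmetry each firm produces the same amount; substituting Σ_{j≠i} q_j = 3q_i yields q_i = 60/10 = 6.
Price P = 91 - 2·24 = 43.
Solace's profit: (43 - 31)·6 = 72.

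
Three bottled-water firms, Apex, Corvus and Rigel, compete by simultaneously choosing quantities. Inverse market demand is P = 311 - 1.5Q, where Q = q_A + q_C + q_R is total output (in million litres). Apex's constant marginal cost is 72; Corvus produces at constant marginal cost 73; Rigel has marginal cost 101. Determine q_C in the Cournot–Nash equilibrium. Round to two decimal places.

Apex's profit: π_A = (311 - 1.5Q)q_A - (72q_A). Setting ∂π_A/∂q_A = 0: 239 - 3q_A - (3/2)(q_C + q_R) = 0.
Corvus's profit: π_C = (311 - 1.5Q)q_C - (73q_C). Setting ∂π_C/∂q_C = 0: 238 - 3q_C - (3/2)(q_A + q_R) = 0.
Rigel's first-order condition: 210 - 3q_R - (3/2)(q_A + q_C) = 0.
Adding the 3 conditions: 687 − 3Q − 3Q = 0, i.e. Q = 229/2.
Back-substituting: q_A = (239 − 687/4)/(3/2) = 269/6, q_C = (238 − 687/4)/(3/2) = 265/6, q_R = (210 − 687/4)/(3/2) = 51/2.

44.17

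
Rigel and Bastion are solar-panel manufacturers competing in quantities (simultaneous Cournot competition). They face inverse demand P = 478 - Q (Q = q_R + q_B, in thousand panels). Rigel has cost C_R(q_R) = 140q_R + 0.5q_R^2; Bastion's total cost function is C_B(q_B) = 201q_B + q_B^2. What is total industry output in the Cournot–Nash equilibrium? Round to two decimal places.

Rigel's profit: π_R = (478 - Q)q_R - (140q_R + (1/2)q_R²). Setting ∂π_R/∂q_R = 0: 338 - 3q_R - (q_B) = 0.
Bastion's profit: π_B = (478 - Q)q_B - (201q_B + q_B²). Setting ∂π_B/∂q_B = 0: 277 - 4q_B - (q_R) = 0.
Rearranging gives the reaction functions q_R = (338 - q_B)/3 and q_B = (277 - q_R)/4.
Solving the pair: q_R = 1075/11, q_B = 493/11.
Total output Q = 1075/11 + 493/11 = 1568/11.

142.55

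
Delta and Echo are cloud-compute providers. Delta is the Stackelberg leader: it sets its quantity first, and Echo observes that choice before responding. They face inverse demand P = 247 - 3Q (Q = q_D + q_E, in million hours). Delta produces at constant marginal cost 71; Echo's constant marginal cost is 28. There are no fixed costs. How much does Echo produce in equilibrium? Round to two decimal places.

25.42

The follower Echo best-responds to any q_D: π_E = (247 - 3Q)q_E - 28q_E.
Follower FOC: 219 - 3q_D - 6q_E = 0, so q_E(q_D) = (219 - 3q_D)/6.
Delta substitutes q_E(q_D) into its own profit: π_D = q_D(247 - 3q_D - (219 - 3q_D)/2) - 71q_D = (275/2 - (3/2)q_D)q_D - 71q_D.
The leader's first-order condition 133/2 - 3q_D = 0 yields q_D = 133/6.
Then q_E = (219 - 3·(133/6))/6 = 305/12.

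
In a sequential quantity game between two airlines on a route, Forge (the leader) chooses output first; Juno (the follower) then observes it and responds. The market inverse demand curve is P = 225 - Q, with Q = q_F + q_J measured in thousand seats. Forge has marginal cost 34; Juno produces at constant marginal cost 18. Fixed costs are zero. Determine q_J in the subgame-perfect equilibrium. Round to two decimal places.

59.75

Solve by backward induction. Given q_F, the follower Juno maximises π_J = (225 - q_F - q_J)q_J - 18q_J.
∂π_J/∂q_J = 207 - q_F - 2q_J = 0 gives the reaction function q_J = (207 - q_F)/2.
The leader anticipates this reaction. Substituting into P = 225 - Q gives P = 243/2 - (1/2)q_F, so π_F = (243/2 - (1/2)q_F)q_F - 34q_F.
The leader's first-order condition 175/2 - q_F = 0 yields q_F = 175/2.
Then q_J = (207 - 175/2)/2 = 239/4.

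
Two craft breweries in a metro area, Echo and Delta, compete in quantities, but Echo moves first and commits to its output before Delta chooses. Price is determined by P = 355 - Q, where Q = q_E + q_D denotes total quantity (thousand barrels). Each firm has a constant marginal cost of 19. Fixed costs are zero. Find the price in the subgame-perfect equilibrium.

Solve by backward induction. Given q_E, the follower Delta maximises π_D = (355 - q_E - q_D)q_D - 19q_D.
Follower FOC: 336 - q_E - 2q_D = 0, so q_D(q_E) = (336 - q_E)/2.
The leader anticipates this reaction. Substituting into P = 355 - Q gives P = 187 - (1/2)q_E, so π_E = (187 - (1/2)q_E)q_E - 19q_E.
Leader FOC: 168 - q_E = 0, so q_E = 168.
Then q_D = (336 - 168)/2 = 84.
Total output Q = 252, so price P = 355 - 252 = 103.

103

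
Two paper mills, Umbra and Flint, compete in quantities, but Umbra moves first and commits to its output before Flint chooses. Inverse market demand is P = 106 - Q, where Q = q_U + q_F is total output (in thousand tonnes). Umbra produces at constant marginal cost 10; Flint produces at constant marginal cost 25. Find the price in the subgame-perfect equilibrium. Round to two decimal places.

Solve by backward induction. Given q_U, the follower Flint maximises π_F = (106 - q_U - q_F)q_F - 25q_F.
Follower FOC: 81 - q_U - 2q_F = 0, so q_F(q_U) = (81 - q_U)/2.
Umbra substitutes q_F(q_U) into its own profit: π_U = q_U(106 - q_U - (81 - q_U)/2) - 10q_U = (131/2 - (1/2)q_U)q_U - 10q_U.
Maximising: ∂π_U/∂q_U = 111/2 - q_U = 0, giving q_U = 111/2.
Then q_F = (81 - 111/2)/2 = 51/4.
Total output Q = 273/4, so price P = 106 - 273/4 = 151/4.

37.75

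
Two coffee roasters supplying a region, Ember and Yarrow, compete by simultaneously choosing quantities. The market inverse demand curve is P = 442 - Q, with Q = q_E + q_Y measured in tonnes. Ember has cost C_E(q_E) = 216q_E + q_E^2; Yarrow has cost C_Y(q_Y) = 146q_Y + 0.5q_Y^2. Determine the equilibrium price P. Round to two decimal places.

320.18

Ember's profit: π_E = (442 - Q)q_E - (216q_E + q_E²). Setting ∂π_E/∂q_E = 0: 226 - 4q_E - (q_Y) = 0.
Yarrow's first-order condition: 296 - 3q_Y - (q_E) = 0.
Best responses: q_E = (226 - q_Y)/4, q_Y = (296 - q_E)/3.
Solving the pair: q_E = 382/11, q_Y = 958/11.
Total output Q = 1340/11, so price P = 442 - 1340/11 = 320.1818.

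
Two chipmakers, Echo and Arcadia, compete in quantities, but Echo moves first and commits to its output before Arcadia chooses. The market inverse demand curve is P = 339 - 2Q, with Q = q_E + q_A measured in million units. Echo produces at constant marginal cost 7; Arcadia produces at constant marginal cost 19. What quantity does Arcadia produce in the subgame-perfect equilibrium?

Solve by backward induction. Given q_E, the follower Arcadia maximises π_A = (339 - 2q_E - 2q_A)q_A - 19q_A.
Follower FOC: 320 - 2q_E - 4q_A = 0, so q_A(q_E) = (320 - 2q_E)/4.
Echo substitutes q_A(q_E) into its own profit: π_E = q_E(339 - 2q_E - (320 - 2q_E)/2) - 7q_E = (179 - q_E)q_E - 7q_E.
Leader FOC: 172 - 2q_E = 0, so q_E = 86.
Then q_A = (320 - 2·86)/4 = 37.

37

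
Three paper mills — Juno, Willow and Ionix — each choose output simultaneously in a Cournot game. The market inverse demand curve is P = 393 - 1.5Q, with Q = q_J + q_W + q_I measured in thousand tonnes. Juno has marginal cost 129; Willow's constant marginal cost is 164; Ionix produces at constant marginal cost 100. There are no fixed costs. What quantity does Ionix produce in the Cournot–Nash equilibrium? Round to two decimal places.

64.33

Juno's profit: π_J = (393 - 1.5Q)q_J - (129q_J). Setting ∂π_J/∂q_J = 0: 264 - 3q_J - (3/2)(q_W + q_I) = 0.
Willow's first-order condition: 229 - 3q_W - (3/2)(q_J + q_I) = 0.
Ionix's first-order condition: 293 - 3q_I - (3/2)(q_J + q_W) = 0.
Adding the 3 conditions: 786 − 3Q − 3Q = 0, i.e. Q = 131.
Back-substituting: q_J = (264 − 393/2)/(3/2) = 45, q_W = (229 − 393/2)/(3/2) = 65/3, q_I = (293 − 393/2)/(3/2) = 193/3.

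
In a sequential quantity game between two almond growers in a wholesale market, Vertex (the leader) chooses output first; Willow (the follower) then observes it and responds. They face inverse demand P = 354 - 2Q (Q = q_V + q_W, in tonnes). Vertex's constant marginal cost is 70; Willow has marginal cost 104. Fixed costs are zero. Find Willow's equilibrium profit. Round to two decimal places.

1035.13

Solve by backward induction. Given q_V, the follower Willow maximises π_W = (354 - 2q_V - 2q_W)q_W - 104q_W.
Follower FOC: 250 - 2q_V - 4q_W = 0, so q_W(q_V) = (250 - 2q_V)/4.
Vertex substitutes q_W(q_V) into its own profit: π_V = q_V(354 - 2q_V - (250 - 2q_V)/2) - 70q_V = (229 - q_V)q_V - 70q_V.
Leader FOC: 159 - 2q_V = 0, so q_V = 159/2.
Then q_W = (250 - 2·(159/2))/4 = 91/4.
Price P = 354 - 2·(409/4) = 299/2.
Willow's profit: (299/2 - 104)·(91/4) = 1035.1250.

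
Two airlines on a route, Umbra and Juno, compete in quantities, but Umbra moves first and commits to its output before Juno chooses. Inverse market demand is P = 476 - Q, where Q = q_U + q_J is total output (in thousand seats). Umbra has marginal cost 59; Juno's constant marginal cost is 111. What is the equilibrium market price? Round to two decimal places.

Solve by backward induction. Given q_U, the follower Juno maximises π_J = (476 - q_U - q_J)q_J - 111q_J.
Follower FOC: 365 - q_U - 2q_J = 0, so q_J(q_U) = (365 - q_U)/2.
Umbra substitutes q_J(q_U) into its own profit: π_U = q_U(476 - q_U - (365 - q_U)/2) - 59q_U = (587/2 - (1/2)q_U)q_U - 59q_U.
Leader FOC: 469/2 - q_U = 0, so q_U = 469/2.
Then q_J = (365 - 469/2)/2 = 261/4.
Total output Q = 1199/4, so price P = 476 - 1199/4 = 705/4.

176.25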